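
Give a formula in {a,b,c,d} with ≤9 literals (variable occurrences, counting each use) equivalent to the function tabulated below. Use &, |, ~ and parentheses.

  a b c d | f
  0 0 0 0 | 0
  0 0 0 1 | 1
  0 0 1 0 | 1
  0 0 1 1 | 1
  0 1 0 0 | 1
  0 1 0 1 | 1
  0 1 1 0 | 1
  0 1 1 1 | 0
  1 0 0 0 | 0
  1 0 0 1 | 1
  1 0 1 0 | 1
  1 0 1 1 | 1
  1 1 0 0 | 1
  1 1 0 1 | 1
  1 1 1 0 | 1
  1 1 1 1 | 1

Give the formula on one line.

  ~b = 1111000011110000
  (a | ~b) = 1111000011111111
  ~d = 1010101010101010
  ~c = 1100110011001100
  (~d | ~c) = 1110111011101110
  ((a | ~b) | (~d | ~c)) = 1111111011111111
  (d | c) = 0111011101110111
  (b | (d | c)) = 0111111101111111
  (((a | ~b) | (~d | ~c)) & (b | (d | c))) = 0111111001111111

(((a | ~b) | (~d | ~c)) & (b | (d | c)))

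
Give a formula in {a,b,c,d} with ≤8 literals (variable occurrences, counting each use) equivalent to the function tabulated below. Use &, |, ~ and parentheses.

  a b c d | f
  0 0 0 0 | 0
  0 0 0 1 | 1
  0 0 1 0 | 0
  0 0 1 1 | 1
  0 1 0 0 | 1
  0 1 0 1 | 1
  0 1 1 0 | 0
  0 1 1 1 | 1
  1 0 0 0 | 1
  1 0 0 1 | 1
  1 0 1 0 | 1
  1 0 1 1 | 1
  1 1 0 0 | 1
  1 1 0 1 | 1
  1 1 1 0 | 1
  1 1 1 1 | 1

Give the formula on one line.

((d | (~c | a)) & ((d | (b & ~d)) | a))

  ~c = 1100110011001100
  (~c | a) = 1100110011111111
  (d | (~c | a)) = 1101110111111111
  ~d = 1010101010101010
  (b & ~d) = 0000101000001010
  (d | (b & ~d)) = 0101111101011111
  ((d | (b & ~d)) | a) = 0101111111111111
  ((d | (~c | a)) & ((d | (b & ~d)) | a)) = 0101110111111111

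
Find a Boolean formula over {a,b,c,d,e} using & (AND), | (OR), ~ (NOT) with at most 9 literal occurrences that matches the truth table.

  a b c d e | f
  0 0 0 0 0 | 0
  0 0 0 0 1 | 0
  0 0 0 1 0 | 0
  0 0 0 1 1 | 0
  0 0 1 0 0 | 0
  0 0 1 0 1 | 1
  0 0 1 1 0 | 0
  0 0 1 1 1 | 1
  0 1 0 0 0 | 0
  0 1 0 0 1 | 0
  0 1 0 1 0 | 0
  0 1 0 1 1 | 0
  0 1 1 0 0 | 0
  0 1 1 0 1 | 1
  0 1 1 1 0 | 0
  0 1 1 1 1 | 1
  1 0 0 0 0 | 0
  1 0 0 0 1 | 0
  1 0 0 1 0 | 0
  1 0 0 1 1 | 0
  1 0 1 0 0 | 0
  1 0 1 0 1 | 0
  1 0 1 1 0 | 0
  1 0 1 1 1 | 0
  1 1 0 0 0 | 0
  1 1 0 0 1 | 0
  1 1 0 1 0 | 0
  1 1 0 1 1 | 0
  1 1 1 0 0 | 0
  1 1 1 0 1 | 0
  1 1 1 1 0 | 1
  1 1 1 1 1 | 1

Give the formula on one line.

((e | (d & a)) & ((~a | ((a & b) & d)) & c))

  (d & a) = 00000000000000000011001100110011
  (e | (d & a)) = 01010101010101010111011101110111
  ~a = 11111111111111110000000000000000
  (a & b) = 00000000000000000000000011111111
  ((a & b) & d) = 00000000000000000000000000110011
  (~a | ((a & b) & d)) = 11111111111111110000000000110011
  ((~a | ((a & b) & d)) & c) = 00001111000011110000000000000011
  ((e | (d & a)) & ((~a | ((a & b) & d)) & c)) = 00000101000001010000000000000011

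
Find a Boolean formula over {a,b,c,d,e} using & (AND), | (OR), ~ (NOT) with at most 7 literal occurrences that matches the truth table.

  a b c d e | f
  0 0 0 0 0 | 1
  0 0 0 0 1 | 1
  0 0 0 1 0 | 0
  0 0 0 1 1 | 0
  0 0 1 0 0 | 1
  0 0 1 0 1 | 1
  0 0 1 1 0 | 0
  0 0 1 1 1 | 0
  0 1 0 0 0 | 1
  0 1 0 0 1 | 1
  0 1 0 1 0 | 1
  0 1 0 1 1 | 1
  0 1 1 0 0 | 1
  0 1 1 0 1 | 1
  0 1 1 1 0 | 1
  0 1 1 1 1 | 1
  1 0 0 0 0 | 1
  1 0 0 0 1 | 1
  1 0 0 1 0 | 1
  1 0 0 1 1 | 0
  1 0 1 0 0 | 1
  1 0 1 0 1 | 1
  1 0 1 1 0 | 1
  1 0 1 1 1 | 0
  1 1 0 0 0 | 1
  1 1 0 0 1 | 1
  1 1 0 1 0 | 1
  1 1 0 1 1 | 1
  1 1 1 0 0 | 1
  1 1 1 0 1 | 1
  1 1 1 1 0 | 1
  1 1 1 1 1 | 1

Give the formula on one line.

  ~b = 11111111000000001111111100000000
  (d | ~b) = 11111111001100111111111100110011
  ((d | ~b) & a) = 00000000000000001111111100110011
  ~e = 10101010101010101010101010101010
  (((d | ~b) & a) & ~e) = 00000000000000001010101000100010
  ~d = 11001100110011001100110011001100
  ((((d | ~b) & a) & ~e) | ~d) = 11001100110011001110111011101110
  (b | ((((d | ~b) & a) & ~e) | ~d)) = 11001100111111111110111011111111

(b | ((((d | ~b) & a) & ~e) | ~d))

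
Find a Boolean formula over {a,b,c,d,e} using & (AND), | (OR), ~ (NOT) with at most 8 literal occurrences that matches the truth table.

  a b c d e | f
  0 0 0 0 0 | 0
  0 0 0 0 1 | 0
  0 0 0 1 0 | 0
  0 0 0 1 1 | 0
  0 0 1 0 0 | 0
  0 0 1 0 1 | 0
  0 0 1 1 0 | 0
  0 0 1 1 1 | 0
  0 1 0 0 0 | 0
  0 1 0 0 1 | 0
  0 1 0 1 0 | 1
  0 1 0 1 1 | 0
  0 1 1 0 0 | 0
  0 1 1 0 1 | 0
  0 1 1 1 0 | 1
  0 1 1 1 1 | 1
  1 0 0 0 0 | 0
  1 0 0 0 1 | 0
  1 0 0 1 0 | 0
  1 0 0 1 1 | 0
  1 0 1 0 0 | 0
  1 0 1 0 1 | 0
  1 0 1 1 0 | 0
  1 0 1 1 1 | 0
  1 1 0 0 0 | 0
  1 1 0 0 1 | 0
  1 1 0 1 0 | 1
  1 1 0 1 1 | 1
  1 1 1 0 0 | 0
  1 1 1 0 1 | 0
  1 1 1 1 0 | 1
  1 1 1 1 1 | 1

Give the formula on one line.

((b & (a | (c | (b & ~e)))) & d)

  ~e = 10101010101010101010101010101010
  (b & ~e) = 00000000101010100000000010101010
  (c | (b & ~e)) = 00001111101011110000111110101111
  (a | (c | (b & ~e))) = 00001111101011111111111111111111
  (b & (a | (c | (b & ~e)))) = 00000000101011110000000011111111
  ((b & (a | (c | (b & ~e)))) & d) = 00000000001000110000000000110011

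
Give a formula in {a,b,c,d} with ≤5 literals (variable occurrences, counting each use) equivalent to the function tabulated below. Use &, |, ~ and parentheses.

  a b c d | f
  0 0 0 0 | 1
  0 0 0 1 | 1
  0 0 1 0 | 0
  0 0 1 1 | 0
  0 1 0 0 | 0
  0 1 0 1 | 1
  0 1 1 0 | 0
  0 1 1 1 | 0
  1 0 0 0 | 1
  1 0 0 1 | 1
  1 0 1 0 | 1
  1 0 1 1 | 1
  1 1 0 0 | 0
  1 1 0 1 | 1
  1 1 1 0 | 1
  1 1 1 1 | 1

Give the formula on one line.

  (d | c) = 0111011101110111
  ~b = 1111000011110000
  ((d | c) | ~b) = 1111011111110111
  ~c = 1100110011001100
  (a | ~c) = 1100110011111111
  (((d | c) | ~b) & (a | ~c)) = 1100010011110111

(((d | c) | ~b) & (a | ~c))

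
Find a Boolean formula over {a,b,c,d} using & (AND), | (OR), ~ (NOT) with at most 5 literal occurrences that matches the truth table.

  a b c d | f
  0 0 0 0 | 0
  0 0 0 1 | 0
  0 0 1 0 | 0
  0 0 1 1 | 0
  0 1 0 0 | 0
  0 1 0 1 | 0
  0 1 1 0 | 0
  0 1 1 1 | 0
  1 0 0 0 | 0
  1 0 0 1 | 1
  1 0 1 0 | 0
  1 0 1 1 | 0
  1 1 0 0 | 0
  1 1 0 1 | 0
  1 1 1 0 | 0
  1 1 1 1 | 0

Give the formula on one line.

(d & ((~b & ~c) & (a | ~d)))

  ~b = 1111000011110000
  ~c = 1100110011001100
  (~b & ~c) = 1100000011000000
  ~d = 1010101010101010
  (a | ~d) = 1010101011111111
  ((~b & ~c) & (a | ~d)) = 1000000011000000
  (d & ((~b & ~c) & (a | ~d))) = 0000000001000000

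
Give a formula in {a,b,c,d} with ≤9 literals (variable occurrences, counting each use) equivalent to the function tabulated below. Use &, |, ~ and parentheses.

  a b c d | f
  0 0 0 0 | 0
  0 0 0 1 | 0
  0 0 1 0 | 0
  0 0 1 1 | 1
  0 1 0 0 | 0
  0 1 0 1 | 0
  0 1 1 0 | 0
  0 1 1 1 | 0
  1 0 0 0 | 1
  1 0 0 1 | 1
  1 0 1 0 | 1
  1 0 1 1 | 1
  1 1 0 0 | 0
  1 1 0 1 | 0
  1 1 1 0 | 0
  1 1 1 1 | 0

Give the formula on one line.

  ~b = 1111000011110000
  (a & ~b) = 0000000011110000
  (~b | c) = 1111001111110011
  (d & (~b | c)) = 0101000101010001
  (a | c) = 0011001111111111
  ((a | c) & ~b) = 0011000011110000
  ((d & (~b | c)) & ((a | c) & ~b)) = 0001000001010000
  ((a & ~b) | ((d & (~b | c)) & ((a | c) & ~b))) = 0001000011110000

((a & ~b) | ((d & (~b | c)) & ((a | c) & ~b)))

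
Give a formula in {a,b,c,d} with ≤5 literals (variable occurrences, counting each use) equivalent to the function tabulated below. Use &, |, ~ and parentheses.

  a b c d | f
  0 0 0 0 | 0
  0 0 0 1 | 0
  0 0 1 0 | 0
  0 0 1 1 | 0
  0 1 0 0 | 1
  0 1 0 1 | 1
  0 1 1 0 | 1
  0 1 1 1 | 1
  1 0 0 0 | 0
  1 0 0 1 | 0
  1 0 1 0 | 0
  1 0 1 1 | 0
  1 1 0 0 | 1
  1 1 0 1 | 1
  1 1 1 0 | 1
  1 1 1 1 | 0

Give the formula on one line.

  ~c = 1100110011001100
  ~d = 1010101010101010
  ~a = 1111111100000000
  ~b = 1111000011110000
  (~a | ~b) = 1111111111110000
  (~d | (~a | ~b)) = 1111111111111010
  (~c | (~d | (~a | ~b))) = 1111111111111110
  (b & (~c | (~d | (~a | ~b)))) = 0000111100001110

(b & (~c | (~d | (~a | ~b))))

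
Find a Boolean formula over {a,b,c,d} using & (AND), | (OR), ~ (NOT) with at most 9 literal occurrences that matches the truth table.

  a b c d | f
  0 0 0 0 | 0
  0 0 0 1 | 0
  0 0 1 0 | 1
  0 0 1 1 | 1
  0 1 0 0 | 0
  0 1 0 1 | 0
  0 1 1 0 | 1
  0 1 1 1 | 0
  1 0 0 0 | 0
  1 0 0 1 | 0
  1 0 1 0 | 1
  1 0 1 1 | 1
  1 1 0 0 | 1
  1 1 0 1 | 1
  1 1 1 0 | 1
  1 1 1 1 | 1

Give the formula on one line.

  ~b = 1111000011110000
  (a | ~b) = 1111000011111111
  ~c = 1100110011001100
  ((a | ~b) | ~c) = 1111110011111111
  ~d = 1010101010101010
  (b & ~d) = 0000101000001010
  (c & (b & ~d)) = 0000001000000010
  (((a | ~b) | ~c) | (c & (b & ~d))) = 1111111011111111
  (c & (((a | ~b) | ~c) | (c & (b & ~d)))) = 0011001000110011
  (b & a) = 0000000000001111
  ((c & (((a | ~b) | ~c) | (c & (b & ~d)))) | (b & a)) = 0011001000111111

((c & (((a | ~b) | ~c) | (c & (b & ~d)))) | (b & a))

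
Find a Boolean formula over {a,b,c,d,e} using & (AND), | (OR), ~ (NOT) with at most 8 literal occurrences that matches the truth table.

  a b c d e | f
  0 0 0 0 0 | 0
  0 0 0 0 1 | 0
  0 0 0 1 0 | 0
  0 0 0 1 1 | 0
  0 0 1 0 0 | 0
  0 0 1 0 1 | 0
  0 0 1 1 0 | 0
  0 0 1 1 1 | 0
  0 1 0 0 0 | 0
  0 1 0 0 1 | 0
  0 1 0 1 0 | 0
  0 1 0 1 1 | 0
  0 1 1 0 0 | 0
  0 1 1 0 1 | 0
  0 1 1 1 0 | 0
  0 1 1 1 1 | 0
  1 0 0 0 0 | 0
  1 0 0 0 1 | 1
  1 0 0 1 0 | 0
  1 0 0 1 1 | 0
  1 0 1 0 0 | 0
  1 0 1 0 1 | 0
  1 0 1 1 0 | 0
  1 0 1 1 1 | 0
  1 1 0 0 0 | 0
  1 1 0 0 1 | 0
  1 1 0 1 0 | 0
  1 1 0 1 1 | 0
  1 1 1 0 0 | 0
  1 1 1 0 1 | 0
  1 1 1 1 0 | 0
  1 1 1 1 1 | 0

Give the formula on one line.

  ~d = 11001100110011001100110011001100
  ~c = 11110000111100001111000011110000
  (a & ~c) = 00000000000000001111000011110000
  (~d & (a & ~c)) = 00000000000000001100000011000000
  ((~d & (a & ~c)) | b) = 00000000111111111100000011111111
  ~a = 11111111111111110000000000000000
  (~a | e) = 11111111111111110101010101010101
  ~b = 11111111000000001111111100000000
  ((~a | e) & ~b) = 11111111000000000101010100000000
  (((~a | e) & ~b) & a) = 00000000000000000101010100000000
  (((~d & (a & ~c)) | b) & (((~a | e) & ~b) & a)) = 00000000000000000100000000000000

(((~d & (a & ~c)) | b) & (((~a | e) & ~b) & a))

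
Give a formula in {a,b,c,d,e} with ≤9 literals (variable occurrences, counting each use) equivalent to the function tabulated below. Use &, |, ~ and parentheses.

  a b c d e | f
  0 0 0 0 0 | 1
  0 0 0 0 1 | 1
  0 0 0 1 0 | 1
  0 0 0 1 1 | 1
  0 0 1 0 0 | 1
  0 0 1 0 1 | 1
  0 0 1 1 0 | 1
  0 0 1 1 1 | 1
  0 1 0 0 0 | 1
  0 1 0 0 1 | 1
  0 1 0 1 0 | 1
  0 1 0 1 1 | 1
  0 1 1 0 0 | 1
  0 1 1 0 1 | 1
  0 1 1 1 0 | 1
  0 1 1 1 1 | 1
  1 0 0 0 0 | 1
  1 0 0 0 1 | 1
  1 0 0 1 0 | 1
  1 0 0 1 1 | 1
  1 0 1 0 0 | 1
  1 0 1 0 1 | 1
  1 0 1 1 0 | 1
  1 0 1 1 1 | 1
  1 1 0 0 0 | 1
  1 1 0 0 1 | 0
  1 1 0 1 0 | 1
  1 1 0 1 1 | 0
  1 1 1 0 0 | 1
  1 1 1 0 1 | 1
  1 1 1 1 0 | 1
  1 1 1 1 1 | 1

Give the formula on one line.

(~b | ((b | (a & e)) & ((~e | c) | (~a | ~e))))

  ~b = 11111111000000001111111100000000
  (a & e) = 00000000000000000101010101010101
  (b | (a & e)) = 00000000111111110101010111111111
  ~e = 10101010101010101010101010101010
  (~e | c) = 10101111101011111010111110101111
  ~a = 11111111111111110000000000000000
  (~a | ~e) = 11111111111111111010101010101010
  ((~e | c) | (~a | ~e)) = 11111111111111111010111110101111
  ((b | (a & e)) & ((~e | c) | (~a | ~e))) = 00000000111111110000010110101111
  (~b | ((b | (a & e)) & ((~e | c) | (~a | ~e)))) = 11111111111111111111111110101111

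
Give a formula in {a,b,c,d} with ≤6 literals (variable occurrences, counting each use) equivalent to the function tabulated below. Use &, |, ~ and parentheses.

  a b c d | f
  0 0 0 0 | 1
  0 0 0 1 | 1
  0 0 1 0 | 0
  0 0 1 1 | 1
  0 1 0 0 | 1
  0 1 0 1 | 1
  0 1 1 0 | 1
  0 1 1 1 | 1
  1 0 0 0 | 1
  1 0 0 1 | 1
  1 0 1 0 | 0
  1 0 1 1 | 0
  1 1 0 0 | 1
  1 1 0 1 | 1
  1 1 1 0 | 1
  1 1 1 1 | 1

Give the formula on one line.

((c & b) | ((~c | ~a) & (~c | d)))

  (c & b) = 0000001100000011
  ~c = 1100110011001100
  ~a = 1111111100000000
  (~c | ~a) = 1111111111001100
  (~c | d) = 1101110111011101
  ((~c | ~a) & (~c | d)) = 1101110111001100
  ((c & b) | ((~c | ~a) & (~c | d))) = 1101111111001111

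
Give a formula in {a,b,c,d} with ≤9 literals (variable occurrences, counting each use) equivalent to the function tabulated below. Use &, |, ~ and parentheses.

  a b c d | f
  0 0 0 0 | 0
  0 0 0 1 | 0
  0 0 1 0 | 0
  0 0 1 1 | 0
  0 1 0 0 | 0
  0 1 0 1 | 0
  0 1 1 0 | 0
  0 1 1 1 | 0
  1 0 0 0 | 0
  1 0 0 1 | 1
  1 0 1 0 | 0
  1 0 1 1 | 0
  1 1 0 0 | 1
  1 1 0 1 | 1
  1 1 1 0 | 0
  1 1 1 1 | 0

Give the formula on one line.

(((((~a | b) | d) | c) & (~c | a)) & (a & ~c))

  ~a = 1111111100000000
  (~a | b) = 1111111100001111
  ((~a | b) | d) = 1111111101011111
  (((~a | b) | d) | c) = 1111111101111111
  ~c = 1100110011001100
  (~c | a) = 1100110011111111
  ((((~a | b) | d) | c) & (~c | a)) = 1100110001111111
  (a & ~c) = 0000000011001100
  (((((~a | b) | d) | c) & (~c | a)) & (a & ~c)) = 0000000001001100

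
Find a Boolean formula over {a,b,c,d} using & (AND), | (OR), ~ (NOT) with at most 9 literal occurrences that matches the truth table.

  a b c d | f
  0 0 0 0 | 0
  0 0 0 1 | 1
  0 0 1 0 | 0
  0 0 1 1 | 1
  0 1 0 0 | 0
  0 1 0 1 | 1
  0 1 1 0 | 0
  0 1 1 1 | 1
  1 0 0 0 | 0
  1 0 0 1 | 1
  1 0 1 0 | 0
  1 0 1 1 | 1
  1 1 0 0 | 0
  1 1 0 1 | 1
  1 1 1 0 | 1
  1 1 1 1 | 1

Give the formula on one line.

  ~d = 1010101010101010
  (a & ~d) = 0000000010101010
  (a & c) = 0000000000110011
  (b & (a & c)) = 0000000000000011
  ((a & ~d) & (b & (a & c))) = 0000000000000010
  (d | ((a & ~d) & (b & (a & c)))) = 0101010101010111

(d | ((a & ~d) & (b & (a & c))))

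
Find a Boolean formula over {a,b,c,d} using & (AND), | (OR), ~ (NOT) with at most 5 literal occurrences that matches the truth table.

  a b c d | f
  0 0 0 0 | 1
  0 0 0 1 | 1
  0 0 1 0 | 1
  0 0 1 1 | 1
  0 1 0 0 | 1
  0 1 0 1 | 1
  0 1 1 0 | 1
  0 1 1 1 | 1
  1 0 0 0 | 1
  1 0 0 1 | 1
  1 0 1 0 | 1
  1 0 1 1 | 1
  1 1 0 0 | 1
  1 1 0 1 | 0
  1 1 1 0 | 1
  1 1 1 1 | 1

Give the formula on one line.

((~a | c) | (~d | ~b))

  ~a = 1111111100000000
  (~a | c) = 1111111100110011
  ~d = 1010101010101010
  ~b = 1111000011110000
  (~d | ~b) = 1111101011111010
  ((~a | c) | (~d | ~b)) = 1111111111111011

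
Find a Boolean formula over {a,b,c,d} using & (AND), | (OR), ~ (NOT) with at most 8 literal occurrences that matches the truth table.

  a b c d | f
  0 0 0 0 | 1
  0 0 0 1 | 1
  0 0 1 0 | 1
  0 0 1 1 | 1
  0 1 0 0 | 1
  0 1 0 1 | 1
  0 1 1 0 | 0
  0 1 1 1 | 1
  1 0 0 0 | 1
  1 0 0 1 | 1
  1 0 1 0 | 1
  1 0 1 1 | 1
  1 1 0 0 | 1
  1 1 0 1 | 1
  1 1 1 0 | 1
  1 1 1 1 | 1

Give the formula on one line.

((~b | (~c | d)) | (a | d))

  ~b = 1111000011110000
  ~c = 1100110011001100
  (~c | d) = 1101110111011101
  (~b | (~c | d)) = 1111110111111101
  (a | d) = 0101010111111111
  ((~b | (~c | d)) | (a | d)) = 1111110111111111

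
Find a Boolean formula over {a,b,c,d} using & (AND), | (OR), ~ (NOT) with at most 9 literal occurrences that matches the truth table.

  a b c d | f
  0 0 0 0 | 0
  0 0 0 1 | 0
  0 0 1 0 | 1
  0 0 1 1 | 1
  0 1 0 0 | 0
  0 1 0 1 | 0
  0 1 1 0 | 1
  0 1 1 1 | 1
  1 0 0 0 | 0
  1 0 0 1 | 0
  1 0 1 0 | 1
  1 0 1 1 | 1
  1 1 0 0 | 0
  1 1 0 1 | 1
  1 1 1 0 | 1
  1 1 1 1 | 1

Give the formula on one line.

((d & ((a | c) & ((d & b) | c))) | c)

  (a | c) = 0011001111111111
  (d & b) = 0000010100000101
  ((d & b) | c) = 0011011100110111
  ((a | c) & ((d & b) | c)) = 0011001100110111
  (d & ((a | c) & ((d & b) | c))) = 0001000100010101
  ((d & ((a | c) & ((d & b) | c))) | c) = 0011001100110111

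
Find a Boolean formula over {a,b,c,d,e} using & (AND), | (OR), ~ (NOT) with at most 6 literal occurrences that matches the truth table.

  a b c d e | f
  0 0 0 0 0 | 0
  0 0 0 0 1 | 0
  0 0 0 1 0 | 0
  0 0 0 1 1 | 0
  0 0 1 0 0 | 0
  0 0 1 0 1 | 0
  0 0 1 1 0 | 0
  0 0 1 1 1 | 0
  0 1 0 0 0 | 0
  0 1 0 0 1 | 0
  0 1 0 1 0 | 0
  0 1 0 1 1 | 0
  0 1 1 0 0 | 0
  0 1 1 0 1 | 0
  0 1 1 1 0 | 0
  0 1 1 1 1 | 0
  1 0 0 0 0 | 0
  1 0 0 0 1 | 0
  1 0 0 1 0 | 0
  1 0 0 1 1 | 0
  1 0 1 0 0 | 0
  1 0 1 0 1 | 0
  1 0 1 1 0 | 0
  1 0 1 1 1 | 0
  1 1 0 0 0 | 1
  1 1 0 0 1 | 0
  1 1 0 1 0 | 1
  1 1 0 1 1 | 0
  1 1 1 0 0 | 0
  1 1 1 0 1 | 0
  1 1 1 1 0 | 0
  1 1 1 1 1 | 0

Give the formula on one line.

((b & a) & (~e & (b & ~c)))

  (b & a) = 00000000000000000000000011111111
  ~e = 10101010101010101010101010101010
  ~c = 11110000111100001111000011110000
  (b & ~c) = 00000000111100000000000011110000
  (~e & (b & ~c)) = 00000000101000000000000010100000
  ((b & a) & (~e & (b & ~c))) = 00000000000000000000000010100000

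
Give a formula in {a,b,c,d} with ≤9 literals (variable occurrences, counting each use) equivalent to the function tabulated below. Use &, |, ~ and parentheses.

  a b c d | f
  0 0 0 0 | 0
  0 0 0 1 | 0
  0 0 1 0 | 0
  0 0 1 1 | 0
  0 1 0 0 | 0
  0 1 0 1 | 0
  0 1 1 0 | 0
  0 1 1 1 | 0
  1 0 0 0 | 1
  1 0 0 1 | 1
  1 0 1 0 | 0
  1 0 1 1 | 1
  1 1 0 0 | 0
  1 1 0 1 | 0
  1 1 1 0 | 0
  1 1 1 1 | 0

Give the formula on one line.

(((b | a) & ~b) & ((~c | (c & d)) & ~b))

  (b | a) = 0000111111111111
  ~b = 1111000011110000
  ((b | a) & ~b) = 0000000011110000
  ~c = 1100110011001100
  (c & d) = 0001000100010001
  (~c | (c & d)) = 1101110111011101
  ((~c | (c & d)) & ~b) = 1101000011010000
  (((b | a) & ~b) & ((~c | (c & d)) & ~b)) = 0000000011010000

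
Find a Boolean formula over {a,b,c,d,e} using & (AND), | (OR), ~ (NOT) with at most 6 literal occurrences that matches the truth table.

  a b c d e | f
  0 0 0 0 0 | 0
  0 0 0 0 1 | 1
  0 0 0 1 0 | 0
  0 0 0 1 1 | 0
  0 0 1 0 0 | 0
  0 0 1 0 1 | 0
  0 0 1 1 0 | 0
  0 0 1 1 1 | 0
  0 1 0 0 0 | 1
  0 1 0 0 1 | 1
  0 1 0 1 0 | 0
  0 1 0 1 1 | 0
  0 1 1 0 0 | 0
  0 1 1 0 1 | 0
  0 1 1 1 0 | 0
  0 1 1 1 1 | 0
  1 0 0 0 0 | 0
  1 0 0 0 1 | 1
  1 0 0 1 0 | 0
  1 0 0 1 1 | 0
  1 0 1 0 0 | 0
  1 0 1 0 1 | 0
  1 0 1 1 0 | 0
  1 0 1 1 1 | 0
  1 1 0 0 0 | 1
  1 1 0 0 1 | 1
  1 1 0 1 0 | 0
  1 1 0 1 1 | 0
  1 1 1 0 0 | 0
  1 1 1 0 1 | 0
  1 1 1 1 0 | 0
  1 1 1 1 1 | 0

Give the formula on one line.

  (e | b) = 01010101111111110101010111111111
  ~c = 11110000111100001111000011110000
  ((e | b) & ~c) = 01010000111100000101000011110000
  ~d = 11001100110011001100110011001100
  (d | ~c) = 11110011111100111111001111110011
  (~d & (d | ~c)) = 11000000110000001100000011000000
  (((e | b) & ~c) & (~d & (d | ~c))) = 01000000110000000100000011000000

(((e | b) & ~c) & (~d & (d | ~c)))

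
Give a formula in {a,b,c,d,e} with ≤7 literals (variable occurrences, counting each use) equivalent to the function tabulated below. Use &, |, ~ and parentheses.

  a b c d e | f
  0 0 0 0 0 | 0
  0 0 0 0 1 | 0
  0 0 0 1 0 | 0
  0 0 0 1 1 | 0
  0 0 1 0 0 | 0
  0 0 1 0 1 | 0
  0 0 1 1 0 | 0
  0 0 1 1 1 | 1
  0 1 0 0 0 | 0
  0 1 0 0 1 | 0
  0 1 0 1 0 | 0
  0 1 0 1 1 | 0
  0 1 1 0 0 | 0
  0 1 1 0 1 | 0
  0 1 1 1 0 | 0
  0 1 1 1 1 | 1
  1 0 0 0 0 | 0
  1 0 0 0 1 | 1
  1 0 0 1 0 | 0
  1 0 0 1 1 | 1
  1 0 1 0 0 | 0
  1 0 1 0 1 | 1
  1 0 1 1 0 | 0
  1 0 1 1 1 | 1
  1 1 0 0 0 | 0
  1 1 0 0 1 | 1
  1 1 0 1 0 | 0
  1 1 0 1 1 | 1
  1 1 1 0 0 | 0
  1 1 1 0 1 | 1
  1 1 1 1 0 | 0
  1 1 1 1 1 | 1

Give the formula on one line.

  (c & d) = 00000011000000110000001100000011
  ~e = 10101010101010101010101010101010
  (a | ~e) = 10101010101010101111111111111111
  ((c & d) | (a | ~e)) = 10101011101010111111111111111111
  ~c = 11110000111100001111000011110000
  (~c | e) = 11110101111101011111010111110101
  (((c & d) | (a | ~e)) & (~c | e)) = 10100001101000011111010111110101
  (e & (((c & d) | (a | ~e)) & (~c | e))) = 00000001000000010101010101010101

(e & (((c & d) | (a | ~e)) & (~c | e)))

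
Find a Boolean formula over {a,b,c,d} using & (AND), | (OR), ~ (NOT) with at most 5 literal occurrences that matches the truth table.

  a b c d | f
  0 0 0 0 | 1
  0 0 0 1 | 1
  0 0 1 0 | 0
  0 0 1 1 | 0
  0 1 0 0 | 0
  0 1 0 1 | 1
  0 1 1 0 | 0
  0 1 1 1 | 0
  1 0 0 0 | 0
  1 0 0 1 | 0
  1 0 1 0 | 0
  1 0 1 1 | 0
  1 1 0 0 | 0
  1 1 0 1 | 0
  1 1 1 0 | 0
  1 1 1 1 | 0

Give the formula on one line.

  ~a = 1111111100000000
  ~b = 1111000011110000
  ~c = 1100110011001100
  (~b & ~c) = 1100000011000000
  (~c & d) = 0100010001000100
  ((~b & ~c) | (~c & d)) = 1100010011000100
  (~a & ((~b & ~c) | (~c & d))) = 1100010000000000

(~a & ((~b & ~c) | (~c & d)))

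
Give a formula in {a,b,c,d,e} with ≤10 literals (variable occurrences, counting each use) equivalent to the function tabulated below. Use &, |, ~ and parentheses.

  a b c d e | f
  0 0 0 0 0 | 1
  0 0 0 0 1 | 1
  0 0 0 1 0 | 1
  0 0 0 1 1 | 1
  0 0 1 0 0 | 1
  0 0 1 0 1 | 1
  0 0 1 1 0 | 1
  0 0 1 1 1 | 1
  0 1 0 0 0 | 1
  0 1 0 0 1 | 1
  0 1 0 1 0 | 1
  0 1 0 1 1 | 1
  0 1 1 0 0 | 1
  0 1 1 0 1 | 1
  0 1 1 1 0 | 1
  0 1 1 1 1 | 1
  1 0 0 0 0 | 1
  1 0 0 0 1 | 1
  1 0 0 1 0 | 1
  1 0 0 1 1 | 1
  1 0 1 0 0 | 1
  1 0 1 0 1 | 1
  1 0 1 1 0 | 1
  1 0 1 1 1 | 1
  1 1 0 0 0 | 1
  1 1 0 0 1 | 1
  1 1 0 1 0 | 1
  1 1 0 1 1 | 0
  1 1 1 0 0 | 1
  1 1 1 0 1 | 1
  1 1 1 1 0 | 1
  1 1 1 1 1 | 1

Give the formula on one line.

  (c & e) = 00000101000001010000010100000101
  ~d = 11001100110011001100110011001100
  ((c & e) | ~d) = 11001101110011011100110111001101
  ~b = 11111111000000001111111100000000
  ~a = 11111111111111110000000000000000
  (~b | ~a) = 11111111111111111111111100000000
  ~e = 10101010101010101010101010101010
  (d | ~e) = 10111011101110111011101110111011
  ((~b | ~a) & (d | ~e)) = 10111011101110111011101100000000
  (((c & e) | ~d) | ((~b | ~a) & (d | ~e))) = 11111111111111111111111111001101
  (~e & a) = 00000000000000001010101010101010
  ((((c & e) | ~d) | ((~b | ~a) & (d | ~e))) | (~e & a)) = 11111111111111111111111111101111

((((c & e) | ~d) | ((~b | ~a) & (d | ~e))) | (~e & a))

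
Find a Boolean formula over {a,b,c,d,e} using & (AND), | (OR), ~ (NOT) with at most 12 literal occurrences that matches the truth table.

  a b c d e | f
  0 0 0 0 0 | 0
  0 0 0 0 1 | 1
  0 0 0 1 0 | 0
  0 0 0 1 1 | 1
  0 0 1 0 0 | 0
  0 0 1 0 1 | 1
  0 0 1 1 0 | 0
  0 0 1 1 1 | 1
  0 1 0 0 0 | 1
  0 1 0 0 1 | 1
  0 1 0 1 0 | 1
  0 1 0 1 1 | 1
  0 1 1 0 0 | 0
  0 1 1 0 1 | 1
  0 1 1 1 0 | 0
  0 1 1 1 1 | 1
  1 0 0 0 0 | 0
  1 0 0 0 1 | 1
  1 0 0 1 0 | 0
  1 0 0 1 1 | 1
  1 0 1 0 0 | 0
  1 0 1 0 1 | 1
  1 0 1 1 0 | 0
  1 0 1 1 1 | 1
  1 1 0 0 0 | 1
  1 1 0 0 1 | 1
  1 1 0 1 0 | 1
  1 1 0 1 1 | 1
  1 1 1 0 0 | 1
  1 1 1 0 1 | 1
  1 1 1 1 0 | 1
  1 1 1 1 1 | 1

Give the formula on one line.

(((~c & b) | e) | ((b & a) & (c & ((b | ~d) | ~a))))

  ~c = 11110000111100001111000011110000
  (~c & b) = 00000000111100000000000011110000
  ((~c & b) | e) = 01010101111101010101010111110101
  (b & a) = 00000000000000000000000011111111
  ~d = 11001100110011001100110011001100
  (b | ~d) = 11001100111111111100110011111111
  ~a = 11111111111111110000000000000000
  ((b | ~d) | ~a) = 11111111111111111100110011111111
  (c & ((b | ~d) | ~a)) = 00001111000011110000110000001111
  ((b & a) & (c & ((b | ~d) | ~a))) = 00000000000000000000000000001111
  (((~c & b) | e) | ((b & a) & (c & ((b | ~d) | ~a)))) = 01010101111101010101010111111111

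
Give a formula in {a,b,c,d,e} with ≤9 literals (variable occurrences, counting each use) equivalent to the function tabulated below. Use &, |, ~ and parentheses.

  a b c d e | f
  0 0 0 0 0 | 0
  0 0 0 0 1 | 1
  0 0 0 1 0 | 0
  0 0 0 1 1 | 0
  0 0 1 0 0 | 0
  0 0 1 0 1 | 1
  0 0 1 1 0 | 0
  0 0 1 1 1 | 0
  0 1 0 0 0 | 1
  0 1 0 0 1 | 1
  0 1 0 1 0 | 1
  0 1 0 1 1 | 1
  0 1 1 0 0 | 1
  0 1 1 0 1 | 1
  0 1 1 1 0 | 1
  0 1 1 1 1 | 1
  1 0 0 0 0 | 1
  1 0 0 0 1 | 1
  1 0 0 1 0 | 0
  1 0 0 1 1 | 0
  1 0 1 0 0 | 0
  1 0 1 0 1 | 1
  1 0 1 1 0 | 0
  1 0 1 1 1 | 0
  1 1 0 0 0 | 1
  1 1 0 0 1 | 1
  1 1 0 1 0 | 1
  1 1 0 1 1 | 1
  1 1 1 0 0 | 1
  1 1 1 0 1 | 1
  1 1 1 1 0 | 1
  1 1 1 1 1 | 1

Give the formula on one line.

(((~c & a) | (b | e)) & (b | ~d))

  ~c = 11110000111100001111000011110000
  (~c & a) = 00000000000000001111000011110000
  (b | e) = 01010101111111110101010111111111
  ((~c & a) | (b | e)) = 01010101111111111111010111111111
  ~d = 11001100110011001100110011001100
  (b | ~d) = 11001100111111111100110011111111
  (((~c & a) | (b | e)) & (b | ~d)) = 01000100111111111100010011111111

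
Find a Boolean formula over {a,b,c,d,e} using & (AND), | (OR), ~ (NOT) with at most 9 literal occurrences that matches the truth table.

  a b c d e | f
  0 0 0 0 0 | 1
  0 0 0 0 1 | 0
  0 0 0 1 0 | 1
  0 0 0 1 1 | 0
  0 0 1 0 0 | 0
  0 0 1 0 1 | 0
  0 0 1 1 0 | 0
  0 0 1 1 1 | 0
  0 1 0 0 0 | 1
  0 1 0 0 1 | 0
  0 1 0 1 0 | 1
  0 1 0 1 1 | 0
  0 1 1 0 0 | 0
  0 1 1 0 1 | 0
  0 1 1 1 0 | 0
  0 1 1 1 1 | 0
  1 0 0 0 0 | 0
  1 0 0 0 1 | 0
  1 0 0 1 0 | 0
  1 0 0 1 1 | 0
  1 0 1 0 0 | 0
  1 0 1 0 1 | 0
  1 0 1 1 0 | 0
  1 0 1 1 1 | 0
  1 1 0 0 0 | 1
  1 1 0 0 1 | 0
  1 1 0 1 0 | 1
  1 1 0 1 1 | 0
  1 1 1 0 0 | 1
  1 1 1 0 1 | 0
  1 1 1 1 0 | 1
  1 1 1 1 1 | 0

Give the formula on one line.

  ~a = 11111111111111110000000000000000
  ~d = 11001100110011001100110011001100
  (~a & ~d) = 11001100110011000000000000000000
  ~e = 10101010101010101010101010101010
  (~e & b) = 00000000101010100000000010101010
  ((~a & ~d) | (~e & b)) = 11001100111011100000000010101010
  (((~a & ~d) | (~e & b)) | ~a) = 11111111111111110000000010101010
  ((((~a & ~d) | (~e & b)) | ~a) & ~e) = 10101010101010100000000010101010
  ~c = 11110000111100001111000011110000
  (a | e) = 01010101010101011111111111111111
  (~c | (a | e)) = 11110101111101011111111111111111
  (((((~a & ~d) | (~e & b)) | ~a) & ~e) & (~c | (a | e))) = 10100000101000000000000010101010

(((((~a & ~d) | (~e & b)) | ~a) & ~e) & (~c | (a | e)))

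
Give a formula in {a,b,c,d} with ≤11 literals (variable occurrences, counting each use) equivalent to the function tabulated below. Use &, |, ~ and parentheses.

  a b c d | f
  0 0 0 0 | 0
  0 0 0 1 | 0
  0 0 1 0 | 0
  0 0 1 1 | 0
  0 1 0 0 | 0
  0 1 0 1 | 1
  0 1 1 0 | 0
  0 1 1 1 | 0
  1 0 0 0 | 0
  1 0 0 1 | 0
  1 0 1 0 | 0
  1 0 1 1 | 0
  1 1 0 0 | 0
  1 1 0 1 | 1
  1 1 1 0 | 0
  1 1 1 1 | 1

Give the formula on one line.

(b & ((~c | (b & ((c & a) | (~b | ~d)))) & d))

  ~c = 1100110011001100
  (c & a) = 0000000000110011
  ~b = 1111000011110000
  ~d = 1010101010101010
  (~b | ~d) = 1111101011111010
  ((c & a) | (~b | ~d)) = 1111101011111011
  (b & ((c & a) | (~b | ~d))) = 0000101000001011
  (~c | (b & ((c & a) | (~b | ~d)))) = 1100111011001111
  ((~c | (b & ((c & a) | (~b | ~d)))) & d) = 0100010001000101
  (b & ((~c | (b & ((c & a) | (~b | ~d)))) & d)) = 0000010000000101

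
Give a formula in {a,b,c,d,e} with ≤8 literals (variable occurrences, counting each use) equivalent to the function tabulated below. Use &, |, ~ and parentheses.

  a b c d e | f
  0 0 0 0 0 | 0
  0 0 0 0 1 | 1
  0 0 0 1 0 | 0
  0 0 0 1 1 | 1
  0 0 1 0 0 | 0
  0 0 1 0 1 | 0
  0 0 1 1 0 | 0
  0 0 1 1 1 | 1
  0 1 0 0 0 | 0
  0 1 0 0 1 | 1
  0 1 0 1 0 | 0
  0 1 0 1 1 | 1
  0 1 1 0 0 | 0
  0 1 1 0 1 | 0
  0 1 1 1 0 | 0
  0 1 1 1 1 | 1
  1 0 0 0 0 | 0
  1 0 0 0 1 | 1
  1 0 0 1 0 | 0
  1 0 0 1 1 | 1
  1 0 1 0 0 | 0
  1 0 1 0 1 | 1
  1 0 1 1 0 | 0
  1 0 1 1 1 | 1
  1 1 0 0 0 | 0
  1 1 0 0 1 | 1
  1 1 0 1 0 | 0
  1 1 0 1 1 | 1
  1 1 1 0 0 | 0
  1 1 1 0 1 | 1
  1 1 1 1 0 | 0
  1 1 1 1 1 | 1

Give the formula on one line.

(((d | (a | ~c)) & (e | b)) & e)

  ~c = 11110000111100001111000011110000
  (a | ~c) = 11110000111100001111111111111111
  (d | (a | ~c)) = 11110011111100111111111111111111
  (e | b) = 01010101111111110101010111111111
  ((d | (a | ~c)) & (e | b)) = 01010001111100110101010111111111
  (((d | (a | ~c)) & (e | b)) & e) = 01010001010100010101010101010101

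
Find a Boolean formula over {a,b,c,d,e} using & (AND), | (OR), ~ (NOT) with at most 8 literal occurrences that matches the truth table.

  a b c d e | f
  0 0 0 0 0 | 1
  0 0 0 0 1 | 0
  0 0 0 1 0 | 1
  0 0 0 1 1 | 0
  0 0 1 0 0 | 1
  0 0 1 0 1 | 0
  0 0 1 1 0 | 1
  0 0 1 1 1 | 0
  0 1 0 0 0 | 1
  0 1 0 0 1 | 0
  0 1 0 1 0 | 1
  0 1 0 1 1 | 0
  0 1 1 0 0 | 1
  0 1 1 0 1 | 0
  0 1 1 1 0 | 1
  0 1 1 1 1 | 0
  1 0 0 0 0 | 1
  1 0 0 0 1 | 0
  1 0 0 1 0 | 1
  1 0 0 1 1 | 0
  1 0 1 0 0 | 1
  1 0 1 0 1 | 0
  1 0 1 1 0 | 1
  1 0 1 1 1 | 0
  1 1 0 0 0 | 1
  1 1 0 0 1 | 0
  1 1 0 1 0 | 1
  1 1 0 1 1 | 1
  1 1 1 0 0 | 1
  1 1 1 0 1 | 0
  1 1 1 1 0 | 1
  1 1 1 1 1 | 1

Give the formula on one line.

((((b & (d | ~a)) & a) & e) | ~e)

  ~a = 11111111111111110000000000000000
  (d | ~a) = 11111111111111110011001100110011
  (b & (d | ~a)) = 00000000111111110000000000110011
  ((b & (d | ~a)) & a) = 00000000000000000000000000110011
  (((b & (d | ~a)) & a) & e) = 00000000000000000000000000010001
  ~e = 10101010101010101010101010101010
  ((((b & (d | ~a)) & a) & e) | ~e) = 10101010101010101010101010111011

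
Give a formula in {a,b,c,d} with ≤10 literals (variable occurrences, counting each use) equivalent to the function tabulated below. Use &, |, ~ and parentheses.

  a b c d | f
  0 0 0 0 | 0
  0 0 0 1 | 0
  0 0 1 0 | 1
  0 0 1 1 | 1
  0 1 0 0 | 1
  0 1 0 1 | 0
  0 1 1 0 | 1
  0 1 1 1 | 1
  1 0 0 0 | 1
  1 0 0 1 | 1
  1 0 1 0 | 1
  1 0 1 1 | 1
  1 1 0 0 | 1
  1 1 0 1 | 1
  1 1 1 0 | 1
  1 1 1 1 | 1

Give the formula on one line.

((a | ((a | ~d) & b)) | (((b & (a | ~b)) & d) | c))

  ~d = 1010101010101010
  (a | ~d) = 1010101011111111
  ((a | ~d) & b) = 0000101000001111
  (a | ((a | ~d) & b)) = 0000101011111111
  ~b = 1111000011110000
  (a | ~b) = 1111000011111111
  (b & (a | ~b)) = 0000000000001111
  ((b & (a | ~b)) & d) = 0000000000000101
  (((b & (a | ~b)) & d) | c) = 0011001100110111
  ((a | ((a | ~d) & b)) | (((b & (a | ~b)) & d) | c)) = 0011101111111111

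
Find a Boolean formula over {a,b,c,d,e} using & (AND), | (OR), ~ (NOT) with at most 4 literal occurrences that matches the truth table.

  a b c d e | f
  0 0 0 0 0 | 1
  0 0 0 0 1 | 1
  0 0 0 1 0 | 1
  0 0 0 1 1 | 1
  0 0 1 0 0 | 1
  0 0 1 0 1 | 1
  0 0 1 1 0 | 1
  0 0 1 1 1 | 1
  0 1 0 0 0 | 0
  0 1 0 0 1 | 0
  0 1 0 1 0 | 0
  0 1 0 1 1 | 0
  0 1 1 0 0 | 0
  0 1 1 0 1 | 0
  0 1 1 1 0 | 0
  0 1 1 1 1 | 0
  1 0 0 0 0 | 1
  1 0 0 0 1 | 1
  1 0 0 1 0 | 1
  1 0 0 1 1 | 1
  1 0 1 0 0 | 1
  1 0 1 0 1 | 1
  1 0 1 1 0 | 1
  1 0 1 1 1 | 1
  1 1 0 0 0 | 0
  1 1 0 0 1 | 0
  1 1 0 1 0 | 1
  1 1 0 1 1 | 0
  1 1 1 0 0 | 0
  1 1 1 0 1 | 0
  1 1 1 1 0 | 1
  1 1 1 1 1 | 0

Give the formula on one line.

(~b | ((~e & a) & d))

  ~b = 11111111000000001111111100000000
  ~e = 10101010101010101010101010101010
  (~e & a) = 00000000000000001010101010101010
  ((~e & a) & d) = 00000000000000000010001000100010
  (~b | ((~e & a) & d)) = 11111111000000001111111100100010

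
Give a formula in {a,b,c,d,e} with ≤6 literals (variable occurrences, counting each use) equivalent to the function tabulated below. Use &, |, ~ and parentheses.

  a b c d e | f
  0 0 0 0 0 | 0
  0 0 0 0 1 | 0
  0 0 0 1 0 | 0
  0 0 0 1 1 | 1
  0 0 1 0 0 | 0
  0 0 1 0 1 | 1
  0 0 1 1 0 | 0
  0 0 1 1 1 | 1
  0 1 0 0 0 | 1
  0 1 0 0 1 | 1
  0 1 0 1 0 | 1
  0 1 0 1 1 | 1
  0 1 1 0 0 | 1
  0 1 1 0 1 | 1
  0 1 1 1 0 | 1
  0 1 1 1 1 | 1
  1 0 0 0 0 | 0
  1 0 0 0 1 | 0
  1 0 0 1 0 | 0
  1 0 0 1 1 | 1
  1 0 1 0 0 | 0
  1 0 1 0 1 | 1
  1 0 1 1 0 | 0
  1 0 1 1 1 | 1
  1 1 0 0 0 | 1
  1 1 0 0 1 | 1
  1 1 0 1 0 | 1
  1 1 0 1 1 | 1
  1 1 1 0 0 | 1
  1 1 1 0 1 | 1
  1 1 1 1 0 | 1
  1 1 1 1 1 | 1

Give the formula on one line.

((e | b) & (c | (b | d)))

  (e | b) = 01010101111111110101010111111111
  (b | d) = 00110011111111110011001111111111
  (c | (b | d)) = 00111111111111110011111111111111
  ((e | b) & (c | (b | d))) = 00010101111111110001010111111111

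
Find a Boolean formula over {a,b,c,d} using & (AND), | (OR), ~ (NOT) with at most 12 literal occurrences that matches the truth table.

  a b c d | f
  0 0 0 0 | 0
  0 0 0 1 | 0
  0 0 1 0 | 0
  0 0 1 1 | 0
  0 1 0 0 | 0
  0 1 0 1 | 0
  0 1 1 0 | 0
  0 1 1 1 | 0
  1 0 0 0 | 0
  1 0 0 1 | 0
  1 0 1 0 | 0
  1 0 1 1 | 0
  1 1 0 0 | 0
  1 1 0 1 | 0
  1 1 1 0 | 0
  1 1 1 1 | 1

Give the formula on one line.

  ~a = 1111111100000000
  ~d = 1010101010101010
  (~a & ~d) = 1010101000000000
  (d | (~a & ~d)) = 1111111101010101
  (a & b) = 0000000000001111
  ((d | (~a & ~d)) & (a & b)) = 0000000000000101
  (c & d) = 0001000100010001
  (c & ~a) = 0011001100000000
  ((c & d) | (c & ~a)) = 0011001100010001
  (((d | (~a & ~d)) & (a & b)) & ((c & d) | (c & ~a))) = 0000000000000001

(((d | (~a & ~d)) & (a & b)) & ((c & d) | (c & ~a)))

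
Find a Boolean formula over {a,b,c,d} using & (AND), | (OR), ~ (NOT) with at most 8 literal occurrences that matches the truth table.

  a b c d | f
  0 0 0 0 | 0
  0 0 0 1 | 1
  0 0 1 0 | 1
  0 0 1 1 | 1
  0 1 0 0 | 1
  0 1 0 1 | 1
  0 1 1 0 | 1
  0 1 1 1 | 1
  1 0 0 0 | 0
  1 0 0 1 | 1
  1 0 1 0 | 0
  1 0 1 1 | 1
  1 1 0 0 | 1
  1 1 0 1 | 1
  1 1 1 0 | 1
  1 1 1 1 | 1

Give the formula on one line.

((((d | c) & ~b) & (~b & ~a)) | (b | (a & d)))

  (d | c) = 0111011101110111
  ~b = 1111000011110000
  ((d | c) & ~b) = 0111000001110000
  ~a = 1111111100000000
  (~b & ~a) = 1111000000000000
  (((d | c) & ~b) & (~b & ~a)) = 0111000000000000
  (a & d) = 0000000001010101
  (b | (a & d)) = 0000111101011111
  ((((d | c) & ~b) & (~b & ~a)) | (b | (a & d))) = 0111111101011111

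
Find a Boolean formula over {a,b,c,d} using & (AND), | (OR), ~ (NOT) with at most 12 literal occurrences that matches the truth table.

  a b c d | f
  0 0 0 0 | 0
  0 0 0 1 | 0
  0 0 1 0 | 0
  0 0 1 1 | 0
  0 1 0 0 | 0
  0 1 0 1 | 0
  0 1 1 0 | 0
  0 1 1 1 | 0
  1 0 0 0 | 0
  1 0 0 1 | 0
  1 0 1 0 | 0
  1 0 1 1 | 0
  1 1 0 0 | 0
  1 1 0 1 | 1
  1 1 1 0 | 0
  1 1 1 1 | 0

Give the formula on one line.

  ~a = 1111111100000000
  ~b = 1111000011110000
  (a & ~b) = 0000000011110000
  ((a & ~b) | d) = 0101010111110101
  (~a | b) = 1111111100001111
  (((a & ~b) | d) & (~a | b)) = 0101010100000101
  (~a | (((a & ~b) | d) & (~a | b))) = 1111111100000101
  ~c = 1100110011001100
  (~c & a) = 0000000011001100
  ((~c & a) & b) = 0000000000001100
  ((~a | (((a & ~b) | d) & (~a | b))) & ((~c & a) & b)) = 0000000000000100

((~a | (((a & ~b) | d) & (~a | b))) & ((~c & a) & b))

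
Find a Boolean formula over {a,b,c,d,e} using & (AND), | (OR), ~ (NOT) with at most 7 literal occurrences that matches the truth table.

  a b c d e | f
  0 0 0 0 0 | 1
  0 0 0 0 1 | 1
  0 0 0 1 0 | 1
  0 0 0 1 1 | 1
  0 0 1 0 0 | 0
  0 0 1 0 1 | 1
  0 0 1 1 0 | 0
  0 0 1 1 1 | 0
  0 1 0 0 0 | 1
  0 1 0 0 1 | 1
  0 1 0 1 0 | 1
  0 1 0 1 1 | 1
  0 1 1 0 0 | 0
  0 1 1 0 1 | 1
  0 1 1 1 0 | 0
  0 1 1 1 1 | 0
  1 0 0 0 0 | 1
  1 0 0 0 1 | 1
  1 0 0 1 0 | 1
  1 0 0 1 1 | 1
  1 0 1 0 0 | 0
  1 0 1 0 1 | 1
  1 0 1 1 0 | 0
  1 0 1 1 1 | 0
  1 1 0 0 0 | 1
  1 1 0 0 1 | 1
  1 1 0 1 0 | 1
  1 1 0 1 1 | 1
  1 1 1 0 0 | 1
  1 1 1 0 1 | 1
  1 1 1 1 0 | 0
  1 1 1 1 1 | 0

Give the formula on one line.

(~c | (((e | (a & b)) & c) & ~d))

  ~c = 11110000111100001111000011110000
  (a & b) = 00000000000000000000000011111111
  (e | (a & b)) = 01010101010101010101010111111111
  ((e | (a & b)) & c) = 00000101000001010000010100001111
  ~d = 11001100110011001100110011001100
  (((e | (a & b)) & c) & ~d) = 00000100000001000000010000001100
  (~c | (((e | (a & b)) & c) & ~d)) = 11110100111101001111010011111100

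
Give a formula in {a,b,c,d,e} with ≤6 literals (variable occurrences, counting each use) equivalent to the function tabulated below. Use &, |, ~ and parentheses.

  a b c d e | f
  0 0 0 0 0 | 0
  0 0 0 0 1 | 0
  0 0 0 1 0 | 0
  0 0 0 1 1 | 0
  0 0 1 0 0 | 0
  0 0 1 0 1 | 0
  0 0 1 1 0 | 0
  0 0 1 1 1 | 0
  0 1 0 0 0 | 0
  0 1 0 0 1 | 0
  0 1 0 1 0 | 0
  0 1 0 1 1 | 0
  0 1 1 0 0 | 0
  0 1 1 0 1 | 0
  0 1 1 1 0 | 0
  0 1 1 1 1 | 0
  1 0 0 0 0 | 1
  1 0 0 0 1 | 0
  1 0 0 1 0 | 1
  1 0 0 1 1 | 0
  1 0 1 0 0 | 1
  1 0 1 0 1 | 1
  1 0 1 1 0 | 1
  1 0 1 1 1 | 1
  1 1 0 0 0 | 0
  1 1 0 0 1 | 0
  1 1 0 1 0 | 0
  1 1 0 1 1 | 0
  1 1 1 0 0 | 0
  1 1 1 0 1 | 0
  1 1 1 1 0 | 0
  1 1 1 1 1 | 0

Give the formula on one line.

((~b & a) & (~e | c))

  ~b = 11111111000000001111111100000000
  (~b & a) = 00000000000000001111111100000000
  ~e = 10101010101010101010101010101010
  (~e | c) = 10101111101011111010111110101111
  ((~b & a) & (~e | c)) = 00000000000000001010111100000000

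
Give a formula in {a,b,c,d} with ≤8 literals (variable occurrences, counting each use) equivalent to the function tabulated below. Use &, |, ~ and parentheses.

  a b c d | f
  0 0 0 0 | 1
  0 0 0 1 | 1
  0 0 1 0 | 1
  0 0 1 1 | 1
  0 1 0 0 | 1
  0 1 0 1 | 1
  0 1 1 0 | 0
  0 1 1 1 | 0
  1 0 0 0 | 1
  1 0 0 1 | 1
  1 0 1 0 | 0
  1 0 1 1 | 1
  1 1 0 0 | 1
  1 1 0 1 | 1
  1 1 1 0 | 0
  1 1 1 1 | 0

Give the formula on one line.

(~c | ((((~c & ~d) | d) | ~a) & ~b))

  ~c = 1100110011001100
  ~d = 1010101010101010
  (~c & ~d) = 1000100010001000
  ((~c & ~d) | d) = 1101110111011101
  ~a = 1111111100000000
  (((~c & ~d) | d) | ~a) = 1111111111011101
  ~b = 1111000011110000
  ((((~c & ~d) | d) | ~a) & ~b) = 1111000011010000
  (~c | ((((~c & ~d) | d) | ~a) & ~b)) = 1111110011011100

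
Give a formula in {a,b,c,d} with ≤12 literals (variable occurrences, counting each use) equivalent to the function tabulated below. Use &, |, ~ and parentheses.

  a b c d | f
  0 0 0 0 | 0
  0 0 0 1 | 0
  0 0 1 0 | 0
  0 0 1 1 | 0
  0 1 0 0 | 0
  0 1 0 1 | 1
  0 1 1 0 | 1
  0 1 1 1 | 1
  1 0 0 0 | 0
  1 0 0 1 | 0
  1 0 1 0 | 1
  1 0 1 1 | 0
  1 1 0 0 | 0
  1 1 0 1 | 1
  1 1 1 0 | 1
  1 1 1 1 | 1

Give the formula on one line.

((b | (~d & a)) & (c | ((b & ((c | d) & a)) | d)))

  ~d = 1010101010101010
  (~d & a) = 0000000010101010
  (b | (~d & a)) = 0000111110101111
  (c | d) = 0111011101110111
  ((c | d) & a) = 0000000001110111
  (b & ((c | d) & a)) = 0000000000000111
  ((b & ((c | d) & a)) | d) = 0101010101010111
  (c | ((b & ((c | d) & a)) | d)) = 0111011101110111
  ((b | (~d & a)) & (c | ((b & ((c | d) & a)) | d))) = 0000011100100111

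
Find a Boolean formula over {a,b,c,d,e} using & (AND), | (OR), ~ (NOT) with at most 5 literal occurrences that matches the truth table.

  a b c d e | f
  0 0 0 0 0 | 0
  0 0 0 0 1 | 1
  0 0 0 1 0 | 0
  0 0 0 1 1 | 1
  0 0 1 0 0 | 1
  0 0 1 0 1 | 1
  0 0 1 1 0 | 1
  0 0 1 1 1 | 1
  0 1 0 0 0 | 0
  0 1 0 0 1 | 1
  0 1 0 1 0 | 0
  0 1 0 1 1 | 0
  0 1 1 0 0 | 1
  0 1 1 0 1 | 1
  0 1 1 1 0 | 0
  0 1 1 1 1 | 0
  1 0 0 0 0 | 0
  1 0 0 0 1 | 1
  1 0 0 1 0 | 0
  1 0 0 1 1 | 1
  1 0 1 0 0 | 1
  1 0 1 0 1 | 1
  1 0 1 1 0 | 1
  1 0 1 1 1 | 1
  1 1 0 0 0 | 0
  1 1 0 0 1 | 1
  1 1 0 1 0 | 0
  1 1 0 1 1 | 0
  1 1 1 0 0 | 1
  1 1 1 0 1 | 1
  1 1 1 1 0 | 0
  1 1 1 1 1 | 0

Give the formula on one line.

((e | (c & ~e)) & (~b | ~d))

  ~e = 10101010101010101010101010101010
  (c & ~e) = 00001010000010100000101000001010
  (e | (c & ~e)) = 01011111010111110101111101011111
  ~b = 11111111000000001111111100000000
  ~d = 11001100110011001100110011001100
  (~b | ~d) = 11111111110011001111111111001100
  ((e | (c & ~e)) & (~b | ~d)) = 01011111010011000101111101001100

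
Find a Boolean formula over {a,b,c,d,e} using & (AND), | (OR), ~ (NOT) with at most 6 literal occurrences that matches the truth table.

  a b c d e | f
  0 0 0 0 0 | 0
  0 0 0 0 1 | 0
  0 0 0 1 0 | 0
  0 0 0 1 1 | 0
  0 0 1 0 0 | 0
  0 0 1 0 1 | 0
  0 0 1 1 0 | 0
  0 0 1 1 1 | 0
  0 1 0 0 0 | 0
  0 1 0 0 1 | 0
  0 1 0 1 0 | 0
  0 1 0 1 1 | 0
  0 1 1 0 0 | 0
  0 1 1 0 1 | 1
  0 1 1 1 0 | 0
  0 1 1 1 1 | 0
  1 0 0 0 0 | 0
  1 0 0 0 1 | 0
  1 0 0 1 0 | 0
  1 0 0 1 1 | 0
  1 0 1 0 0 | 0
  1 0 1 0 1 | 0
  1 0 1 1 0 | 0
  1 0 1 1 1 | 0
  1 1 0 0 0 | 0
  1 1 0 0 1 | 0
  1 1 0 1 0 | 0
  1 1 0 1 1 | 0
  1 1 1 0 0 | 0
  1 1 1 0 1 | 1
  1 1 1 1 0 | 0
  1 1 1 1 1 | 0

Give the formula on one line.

  ~d = 11001100110011001100110011001100
  (~d & b) = 00000000110011000000000011001100
  (e & c) = 00000101000001010000010100000101
  ~e = 10101010101010101010101010101010
  (~e & d) = 00100010001000100010001000100010
  ((e & c) | (~e & d)) = 00100111001001110010011100100111
  ((~d & b) & ((e & c) | (~e & d))) = 00000000000001000000000000000100

((~d & b) & ((e & c) | (~e & d)))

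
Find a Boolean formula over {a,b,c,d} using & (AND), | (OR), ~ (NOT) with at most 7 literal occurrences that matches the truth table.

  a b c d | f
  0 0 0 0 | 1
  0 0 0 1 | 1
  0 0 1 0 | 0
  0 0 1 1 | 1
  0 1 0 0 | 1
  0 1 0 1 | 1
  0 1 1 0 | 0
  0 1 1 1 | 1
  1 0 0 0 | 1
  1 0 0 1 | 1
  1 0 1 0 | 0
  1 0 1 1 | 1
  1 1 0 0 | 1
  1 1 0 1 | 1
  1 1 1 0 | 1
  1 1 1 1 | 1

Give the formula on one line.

  ~b = 1111000011110000
  (a | ~b) = 1111000011111111
  (b & (a | ~b)) = 0000000000001111
  ((b & (a | ~b)) | d) = 0101010101011111
  ~c = 1100110011001100
  (((b & (a | ~b)) | d) | ~c) = 1101110111011111

(((b & (a | ~b)) | d) | ~c)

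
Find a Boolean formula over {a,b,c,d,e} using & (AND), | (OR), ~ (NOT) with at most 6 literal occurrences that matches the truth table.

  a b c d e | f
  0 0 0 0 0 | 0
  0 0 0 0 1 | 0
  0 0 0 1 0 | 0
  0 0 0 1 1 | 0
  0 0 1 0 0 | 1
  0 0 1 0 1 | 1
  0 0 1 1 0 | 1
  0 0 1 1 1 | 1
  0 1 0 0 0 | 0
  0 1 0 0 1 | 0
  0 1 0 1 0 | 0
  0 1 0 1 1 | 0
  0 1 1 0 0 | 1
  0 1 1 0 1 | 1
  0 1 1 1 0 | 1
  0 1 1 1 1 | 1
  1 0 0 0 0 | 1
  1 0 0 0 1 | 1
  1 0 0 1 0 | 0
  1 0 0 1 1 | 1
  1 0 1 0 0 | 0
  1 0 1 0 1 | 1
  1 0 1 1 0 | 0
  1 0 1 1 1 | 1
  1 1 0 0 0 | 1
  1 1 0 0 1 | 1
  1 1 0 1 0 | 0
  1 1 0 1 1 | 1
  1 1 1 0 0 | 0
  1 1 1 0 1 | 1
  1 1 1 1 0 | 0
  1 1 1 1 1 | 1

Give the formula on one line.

  ~c = 11110000111100001111000011110000
  ~d = 11001100110011001100110011001100
  (~c & ~d) = 11000000110000001100000011000000
  ~a = 11111111111111110000000000000000
  ((~c & ~d) | ~a) = 11111111111111111100000011000000
  (((~c & ~d) | ~a) | e) = 11111111111111111101010111010101
  (c | a) = 00001111000011111111111111111111
  ((((~c & ~d) | ~a) | e) & (c | a)) = 00001111000011111101010111010101

((((~c & ~d) | ~a) | e) & (c | a))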